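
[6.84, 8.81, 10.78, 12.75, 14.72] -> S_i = 6.84 + 1.97*i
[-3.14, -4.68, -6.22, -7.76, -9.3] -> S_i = -3.14 + -1.54*i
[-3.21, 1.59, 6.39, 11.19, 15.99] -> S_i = -3.21 + 4.80*i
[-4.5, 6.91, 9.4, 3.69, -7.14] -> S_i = Random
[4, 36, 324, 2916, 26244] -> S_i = 4*9^i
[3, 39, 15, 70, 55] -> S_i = Random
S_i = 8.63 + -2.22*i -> [8.63, 6.41, 4.19, 1.97, -0.25]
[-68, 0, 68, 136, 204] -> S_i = -68 + 68*i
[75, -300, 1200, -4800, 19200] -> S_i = 75*-4^i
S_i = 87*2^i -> [87, 174, 348, 696, 1392]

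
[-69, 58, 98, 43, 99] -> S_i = Random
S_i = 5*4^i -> [5, 20, 80, 320, 1280]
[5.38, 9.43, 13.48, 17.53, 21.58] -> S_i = 5.38 + 4.05*i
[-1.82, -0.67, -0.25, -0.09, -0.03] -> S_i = -1.82*0.37^i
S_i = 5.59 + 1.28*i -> [5.59, 6.87, 8.15, 9.43, 10.71]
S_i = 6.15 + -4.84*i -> [6.15, 1.31, -3.53, -8.37, -13.21]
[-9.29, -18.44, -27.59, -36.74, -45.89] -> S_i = -9.29 + -9.15*i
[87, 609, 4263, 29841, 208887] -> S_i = 87*7^i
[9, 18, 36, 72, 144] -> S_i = 9*2^i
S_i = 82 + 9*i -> [82, 91, 100, 109, 118]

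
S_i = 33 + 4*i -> [33, 37, 41, 45, 49]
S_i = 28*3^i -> [28, 84, 252, 756, 2268]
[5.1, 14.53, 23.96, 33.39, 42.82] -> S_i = 5.10 + 9.43*i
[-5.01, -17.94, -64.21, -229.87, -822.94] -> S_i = -5.01*3.58^i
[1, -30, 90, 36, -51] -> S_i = Random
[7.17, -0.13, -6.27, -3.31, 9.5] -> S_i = Random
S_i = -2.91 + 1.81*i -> [-2.91, -1.1, 0.71, 2.52, 4.33]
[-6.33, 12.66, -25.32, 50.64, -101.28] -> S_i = -6.33*(-2.00)^i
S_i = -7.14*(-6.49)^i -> [-7.14, 46.34, -300.74, 1951.79, -12667.09]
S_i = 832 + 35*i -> [832, 867, 902, 937, 972]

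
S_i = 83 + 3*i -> [83, 86, 89, 92, 95]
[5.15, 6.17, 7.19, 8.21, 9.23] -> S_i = 5.15 + 1.02*i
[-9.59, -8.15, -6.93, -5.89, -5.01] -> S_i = -9.59*0.85^i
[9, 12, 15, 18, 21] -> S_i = 9 + 3*i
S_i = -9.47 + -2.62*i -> [-9.47, -12.09, -14.71, -17.33, -19.95]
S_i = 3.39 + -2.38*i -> [3.39, 1.01, -1.37, -3.75, -6.13]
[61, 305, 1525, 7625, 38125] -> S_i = 61*5^i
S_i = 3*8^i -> [3, 24, 192, 1536, 12288]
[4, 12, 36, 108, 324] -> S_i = 4*3^i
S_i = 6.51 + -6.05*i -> [6.51, 0.46, -5.59, -11.64, -17.69]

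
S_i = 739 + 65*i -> [739, 804, 869, 934, 999]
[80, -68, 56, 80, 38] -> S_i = Random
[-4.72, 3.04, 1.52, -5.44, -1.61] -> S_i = Random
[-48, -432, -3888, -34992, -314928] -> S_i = -48*9^i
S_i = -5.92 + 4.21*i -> [-5.92, -1.71, 2.5, 6.71, 10.92]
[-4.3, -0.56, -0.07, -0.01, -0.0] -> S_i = -4.30*0.13^i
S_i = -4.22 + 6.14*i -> [-4.22, 1.92, 8.06, 14.2, 20.34]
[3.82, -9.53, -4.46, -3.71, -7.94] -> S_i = Random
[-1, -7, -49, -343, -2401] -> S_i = -1*7^i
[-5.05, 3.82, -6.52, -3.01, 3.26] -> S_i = Random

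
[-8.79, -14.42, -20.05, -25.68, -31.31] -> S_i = -8.79 + -5.63*i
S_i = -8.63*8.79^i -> [-8.63, -75.86, -666.79, -5861.08, -51518.87]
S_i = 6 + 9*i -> [6, 15, 24, 33, 42]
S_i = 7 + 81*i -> [7, 88, 169, 250, 331]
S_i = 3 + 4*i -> [3, 7, 11, 15, 19]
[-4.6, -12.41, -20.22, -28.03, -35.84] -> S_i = -4.60 + -7.81*i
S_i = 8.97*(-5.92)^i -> [8.97, -53.1, 314.37, -1861.05, 11017.4]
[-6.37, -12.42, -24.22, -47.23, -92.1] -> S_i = -6.37*1.95^i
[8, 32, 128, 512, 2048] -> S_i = 8*4^i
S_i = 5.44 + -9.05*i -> [5.44, -3.61, -12.66, -21.71, -30.76]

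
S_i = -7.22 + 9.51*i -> [-7.22, 2.29, 11.8, 21.31, 30.82]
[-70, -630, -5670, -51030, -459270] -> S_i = -70*9^i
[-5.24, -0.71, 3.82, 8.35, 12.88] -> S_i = -5.24 + 4.53*i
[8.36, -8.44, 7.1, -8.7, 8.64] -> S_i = Random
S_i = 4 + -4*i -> [4, 0, -4, -8, -12]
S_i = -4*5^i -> [-4, -20, -100, -500, -2500]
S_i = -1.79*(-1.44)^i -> [-1.79, 2.58, -3.71, 5.34, -7.7]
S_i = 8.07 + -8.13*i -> [8.07, -0.06, -8.19, -16.32, -24.45]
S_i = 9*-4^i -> [9, -36, 144, -576, 2304]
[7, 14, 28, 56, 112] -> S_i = 7*2^i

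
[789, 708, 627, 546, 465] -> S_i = 789 + -81*i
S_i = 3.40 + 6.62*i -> [3.4, 10.02, 16.64, 23.26, 29.88]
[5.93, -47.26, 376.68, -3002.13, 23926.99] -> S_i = 5.93*(-7.97)^i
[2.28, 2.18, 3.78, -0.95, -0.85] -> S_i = Random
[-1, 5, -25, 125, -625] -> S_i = -1*-5^i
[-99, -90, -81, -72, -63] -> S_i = -99 + 9*i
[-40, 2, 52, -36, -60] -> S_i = Random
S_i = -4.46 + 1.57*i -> [-4.46, -2.89, -1.32, 0.25, 1.82]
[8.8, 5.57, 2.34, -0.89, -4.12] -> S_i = 8.80 + -3.23*i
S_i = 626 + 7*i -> [626, 633, 640, 647, 654]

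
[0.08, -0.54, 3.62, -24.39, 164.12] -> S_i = 0.08*(-6.73)^i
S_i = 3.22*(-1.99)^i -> [3.22, -6.41, 12.75, -25.38, 50.5]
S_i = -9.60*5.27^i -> [-9.6, -50.59, -266.62, -1405.09, -7404.81]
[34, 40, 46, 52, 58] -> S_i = 34 + 6*i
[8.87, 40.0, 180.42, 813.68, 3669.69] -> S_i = 8.87*4.51^i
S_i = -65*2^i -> [-65, -130, -260, -520, -1040]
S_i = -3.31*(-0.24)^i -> [-3.31, 0.79, -0.19, 0.05, -0.01]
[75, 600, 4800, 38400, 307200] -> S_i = 75*8^i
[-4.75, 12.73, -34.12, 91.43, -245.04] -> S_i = -4.75*(-2.68)^i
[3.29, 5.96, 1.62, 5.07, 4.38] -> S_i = Random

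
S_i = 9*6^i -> [9, 54, 324, 1944, 11664]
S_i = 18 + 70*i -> [18, 88, 158, 228, 298]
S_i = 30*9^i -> [30, 270, 2430, 21870, 196830]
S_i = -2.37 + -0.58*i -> [-2.37, -2.95, -3.53, -4.11, -4.69]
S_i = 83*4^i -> [83, 332, 1328, 5312, 21248]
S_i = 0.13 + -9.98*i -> [0.13, -9.85, -19.83, -29.81, -39.79]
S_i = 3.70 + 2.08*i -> [3.7, 5.78, 7.86, 9.94, 12.02]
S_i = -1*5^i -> [-1, -5, -25, -125, -625]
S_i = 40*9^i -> [40, 360, 3240, 29160, 262440]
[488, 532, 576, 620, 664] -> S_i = 488 + 44*i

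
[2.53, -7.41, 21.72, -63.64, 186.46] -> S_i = 2.53*(-2.93)^i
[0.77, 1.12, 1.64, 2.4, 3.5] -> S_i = 0.77*1.46^i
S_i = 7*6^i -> [7, 42, 252, 1512, 9072]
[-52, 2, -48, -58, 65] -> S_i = Random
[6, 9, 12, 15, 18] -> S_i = 6 + 3*i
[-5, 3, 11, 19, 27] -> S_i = -5 + 8*i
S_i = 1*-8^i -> [1, -8, 64, -512, 4096]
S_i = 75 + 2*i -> [75, 77, 79, 81, 83]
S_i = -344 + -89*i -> [-344, -433, -522, -611, -700]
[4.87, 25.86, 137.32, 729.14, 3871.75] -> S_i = 4.87*5.31^i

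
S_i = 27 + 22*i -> [27, 49, 71, 93, 115]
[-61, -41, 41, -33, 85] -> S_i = Random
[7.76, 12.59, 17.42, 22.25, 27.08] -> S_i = 7.76 + 4.83*i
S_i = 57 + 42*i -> [57, 99, 141, 183, 225]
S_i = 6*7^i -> [6, 42, 294, 2058, 14406]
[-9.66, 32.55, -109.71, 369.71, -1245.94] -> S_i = -9.66*(-3.37)^i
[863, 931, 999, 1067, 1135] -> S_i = 863 + 68*i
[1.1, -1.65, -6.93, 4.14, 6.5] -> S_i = Random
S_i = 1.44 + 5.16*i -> [1.44, 6.6, 11.76, 16.92, 22.08]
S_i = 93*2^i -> [93, 186, 372, 744, 1488]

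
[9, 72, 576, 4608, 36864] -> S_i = 9*8^i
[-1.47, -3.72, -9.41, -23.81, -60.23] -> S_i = -1.47*2.53^i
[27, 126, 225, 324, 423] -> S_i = 27 + 99*i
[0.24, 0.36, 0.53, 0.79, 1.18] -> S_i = 0.24*1.49^i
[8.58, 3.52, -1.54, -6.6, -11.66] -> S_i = 8.58 + -5.06*i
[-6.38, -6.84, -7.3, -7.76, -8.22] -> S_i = -6.38 + -0.46*i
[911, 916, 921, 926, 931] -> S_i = 911 + 5*i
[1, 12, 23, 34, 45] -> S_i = 1 + 11*i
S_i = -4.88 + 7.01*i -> [-4.88, 2.13, 9.14, 16.15, 23.16]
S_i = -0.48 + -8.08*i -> [-0.48, -8.56, -16.64, -24.72, -32.8]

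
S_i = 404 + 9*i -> [404, 413, 422, 431, 440]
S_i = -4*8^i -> [-4, -32, -256, -2048, -16384]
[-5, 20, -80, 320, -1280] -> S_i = -5*-4^i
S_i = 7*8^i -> [7, 56, 448, 3584, 28672]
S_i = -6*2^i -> [-6, -12, -24, -48, -96]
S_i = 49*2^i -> [49, 98, 196, 392, 784]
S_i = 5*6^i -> [5, 30, 180, 1080, 6480]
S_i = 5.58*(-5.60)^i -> [5.58, -31.25, 174.99, -979.94, 5487.65]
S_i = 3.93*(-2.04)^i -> [3.93, -8.02, 16.36, -33.36, 68.06]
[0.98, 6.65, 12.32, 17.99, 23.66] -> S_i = 0.98 + 5.67*i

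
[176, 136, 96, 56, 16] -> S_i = 176 + -40*i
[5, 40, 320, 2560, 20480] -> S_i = 5*8^i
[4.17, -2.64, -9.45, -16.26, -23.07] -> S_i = 4.17 + -6.81*i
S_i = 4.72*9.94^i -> [4.72, 46.92, 466.35, 4635.55, 46077.35]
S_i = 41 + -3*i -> [41, 38, 35, 32, 29]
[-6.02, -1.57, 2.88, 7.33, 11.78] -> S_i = -6.02 + 4.45*i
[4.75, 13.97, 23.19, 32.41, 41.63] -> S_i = 4.75 + 9.22*i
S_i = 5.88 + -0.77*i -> [5.88, 5.11, 4.34, 3.57, 2.8]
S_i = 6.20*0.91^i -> [6.2, 5.64, 5.13, 4.67, 4.25]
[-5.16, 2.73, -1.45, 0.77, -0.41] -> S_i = -5.16*(-0.53)^i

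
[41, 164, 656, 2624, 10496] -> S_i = 41*4^i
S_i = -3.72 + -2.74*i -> [-3.72, -6.46, -9.2, -11.94, -14.68]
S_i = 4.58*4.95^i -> [4.58, 22.67, 112.22, 555.5, 2749.71]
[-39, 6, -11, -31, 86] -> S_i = Random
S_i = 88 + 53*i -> [88, 141, 194, 247, 300]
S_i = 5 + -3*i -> [5, 2, -1, -4, -7]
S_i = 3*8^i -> [3, 24, 192, 1536, 12288]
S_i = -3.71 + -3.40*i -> [-3.71, -7.11, -10.51, -13.91, -17.31]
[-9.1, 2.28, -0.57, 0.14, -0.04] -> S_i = -9.10*(-0.25)^i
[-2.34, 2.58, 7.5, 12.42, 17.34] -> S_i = -2.34 + 4.92*i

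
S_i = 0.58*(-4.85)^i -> [0.58, -2.81, 13.64, -66.17, 320.92]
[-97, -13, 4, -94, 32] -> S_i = Random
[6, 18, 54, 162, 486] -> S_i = 6*3^i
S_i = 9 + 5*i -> [9, 14, 19, 24, 29]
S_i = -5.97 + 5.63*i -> [-5.97, -0.34, 5.29, 10.92, 16.55]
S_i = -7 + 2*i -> [-7, -5, -3, -1, 1]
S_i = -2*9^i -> [-2, -18, -162, -1458, -13122]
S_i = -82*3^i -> [-82, -246, -738, -2214, -6642]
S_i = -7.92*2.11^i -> [-7.92, -16.71, -35.26, -74.4, -156.98]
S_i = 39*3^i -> [39, 117, 351, 1053, 3159]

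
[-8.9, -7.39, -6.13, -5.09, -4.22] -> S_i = -8.90*0.83^i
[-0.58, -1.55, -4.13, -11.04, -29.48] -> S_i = -0.58*2.67^i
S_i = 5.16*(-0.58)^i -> [5.16, -2.99, 1.74, -1.01, 0.58]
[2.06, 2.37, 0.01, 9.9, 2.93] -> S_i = Random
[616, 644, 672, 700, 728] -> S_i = 616 + 28*i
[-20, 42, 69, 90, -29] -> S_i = Random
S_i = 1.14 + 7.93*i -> [1.14, 9.07, 17.0, 24.93, 32.86]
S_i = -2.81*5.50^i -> [-2.81, -15.46, -85.0, -467.51, -2571.33]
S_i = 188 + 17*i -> [188, 205, 222, 239, 256]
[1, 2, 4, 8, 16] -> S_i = 1*2^i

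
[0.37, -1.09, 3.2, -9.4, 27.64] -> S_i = 0.37*(-2.94)^i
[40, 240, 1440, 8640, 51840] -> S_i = 40*6^i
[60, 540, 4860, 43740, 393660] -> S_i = 60*9^i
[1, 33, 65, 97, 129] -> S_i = 1 + 32*i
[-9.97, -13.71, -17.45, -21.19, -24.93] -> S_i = -9.97 + -3.74*i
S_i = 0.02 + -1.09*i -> [0.02, -1.07, -2.16, -3.25, -4.34]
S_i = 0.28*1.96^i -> [0.28, 0.55, 1.08, 2.11, 4.13]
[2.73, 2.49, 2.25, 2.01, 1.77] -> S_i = 2.73 + -0.24*i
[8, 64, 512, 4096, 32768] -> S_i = 8*8^i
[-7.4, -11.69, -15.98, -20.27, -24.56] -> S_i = -7.40 + -4.29*i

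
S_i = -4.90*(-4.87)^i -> [-4.9, 23.86, -116.21, 565.96, -2756.21]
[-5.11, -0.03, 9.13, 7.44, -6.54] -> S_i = Random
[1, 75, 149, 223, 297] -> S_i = 1 + 74*i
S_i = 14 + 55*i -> [14, 69, 124, 179, 234]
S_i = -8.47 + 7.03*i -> [-8.47, -1.44, 5.59, 12.62, 19.65]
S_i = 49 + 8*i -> [49, 57, 65, 73, 81]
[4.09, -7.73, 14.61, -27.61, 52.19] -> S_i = 4.09*(-1.89)^i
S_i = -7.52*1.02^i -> [-7.52, -7.67, -7.82, -7.98, -8.14]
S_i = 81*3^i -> [81, 243, 729, 2187, 6561]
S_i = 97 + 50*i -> [97, 147, 197, 247, 297]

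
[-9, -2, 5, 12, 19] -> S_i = -9 + 7*i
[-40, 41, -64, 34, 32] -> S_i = Random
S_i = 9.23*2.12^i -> [9.23, 19.57, 41.48, 87.94, 186.44]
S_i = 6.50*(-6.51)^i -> [6.5, -42.32, 275.47, -1793.31, 11674.47]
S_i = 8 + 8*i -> [8, 16, 24, 32, 40]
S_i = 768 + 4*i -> [768, 772, 776, 780, 784]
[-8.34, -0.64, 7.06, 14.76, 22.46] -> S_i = -8.34 + 7.70*i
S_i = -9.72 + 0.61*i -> [-9.72, -9.11, -8.5, -7.89, -7.28]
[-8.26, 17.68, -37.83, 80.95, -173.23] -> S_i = -8.26*(-2.14)^i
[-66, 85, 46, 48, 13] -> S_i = Random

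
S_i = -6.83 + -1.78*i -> [-6.83, -8.61, -10.39, -12.17, -13.95]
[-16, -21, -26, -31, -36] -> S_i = -16 + -5*i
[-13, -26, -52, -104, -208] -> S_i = -13*2^i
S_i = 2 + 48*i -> [2, 50, 98, 146, 194]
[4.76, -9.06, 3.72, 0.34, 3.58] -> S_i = Random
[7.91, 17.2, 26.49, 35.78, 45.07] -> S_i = 7.91 + 9.29*i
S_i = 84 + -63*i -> [84, 21, -42, -105, -168]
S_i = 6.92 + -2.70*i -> [6.92, 4.22, 1.52, -1.18, -3.88]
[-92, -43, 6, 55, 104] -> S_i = -92 + 49*i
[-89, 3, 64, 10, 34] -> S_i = Random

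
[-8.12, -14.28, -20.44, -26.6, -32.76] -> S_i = -8.12 + -6.16*i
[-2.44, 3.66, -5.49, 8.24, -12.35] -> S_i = -2.44*(-1.50)^i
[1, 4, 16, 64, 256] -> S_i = 1*4^i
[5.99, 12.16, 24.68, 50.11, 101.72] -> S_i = 5.99*2.03^i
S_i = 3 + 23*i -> [3, 26, 49, 72, 95]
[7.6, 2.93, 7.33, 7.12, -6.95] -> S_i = Random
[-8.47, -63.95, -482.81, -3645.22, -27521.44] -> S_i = -8.47*7.55^i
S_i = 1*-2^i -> [1, -2, 4, -8, 16]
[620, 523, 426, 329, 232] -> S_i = 620 + -97*i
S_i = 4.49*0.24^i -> [4.49, 1.08, 0.26, 0.06, 0.01]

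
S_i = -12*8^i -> [-12, -96, -768, -6144, -49152]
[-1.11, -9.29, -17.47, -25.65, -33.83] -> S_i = -1.11 + -8.18*i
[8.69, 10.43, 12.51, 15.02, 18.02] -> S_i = 8.69*1.20^i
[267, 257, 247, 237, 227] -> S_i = 267 + -10*i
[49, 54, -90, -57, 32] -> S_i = Random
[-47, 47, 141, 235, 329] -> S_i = -47 + 94*i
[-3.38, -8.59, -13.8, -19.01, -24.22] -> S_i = -3.38 + -5.21*i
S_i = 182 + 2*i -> [182, 184, 186, 188, 190]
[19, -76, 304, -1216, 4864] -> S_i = 19*-4^i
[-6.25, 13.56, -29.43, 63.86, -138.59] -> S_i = -6.25*(-2.17)^i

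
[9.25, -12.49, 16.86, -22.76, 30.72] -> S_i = 9.25*(-1.35)^i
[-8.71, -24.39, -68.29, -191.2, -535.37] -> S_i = -8.71*2.80^i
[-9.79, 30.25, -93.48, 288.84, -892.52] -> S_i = -9.79*(-3.09)^i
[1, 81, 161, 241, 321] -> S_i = 1 + 80*i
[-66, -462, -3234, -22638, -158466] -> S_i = -66*7^i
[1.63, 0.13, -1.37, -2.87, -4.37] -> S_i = 1.63 + -1.50*i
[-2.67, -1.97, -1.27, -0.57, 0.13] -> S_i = -2.67 + 0.70*i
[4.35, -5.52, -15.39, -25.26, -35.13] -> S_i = 4.35 + -9.87*i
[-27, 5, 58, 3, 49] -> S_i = Random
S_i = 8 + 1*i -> [8, 9, 10, 11, 12]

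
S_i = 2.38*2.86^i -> [2.38, 6.81, 19.47, 55.68, 159.24]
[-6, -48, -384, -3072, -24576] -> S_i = -6*8^i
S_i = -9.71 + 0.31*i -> [-9.71, -9.4, -9.09, -8.78, -8.47]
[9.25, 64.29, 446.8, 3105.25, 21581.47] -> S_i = 9.25*6.95^i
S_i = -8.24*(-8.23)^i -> [-8.24, 67.82, -558.12, 4593.32, -37803.02]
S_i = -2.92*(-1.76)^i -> [-2.92, 5.14, -9.04, 15.92, -28.02]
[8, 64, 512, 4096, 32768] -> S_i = 8*8^i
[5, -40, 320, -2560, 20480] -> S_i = 5*-8^i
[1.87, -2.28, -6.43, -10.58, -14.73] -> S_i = 1.87 + -4.15*i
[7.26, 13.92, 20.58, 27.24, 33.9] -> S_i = 7.26 + 6.66*i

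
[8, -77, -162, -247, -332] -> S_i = 8 + -85*i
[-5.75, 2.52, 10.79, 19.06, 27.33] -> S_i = -5.75 + 8.27*i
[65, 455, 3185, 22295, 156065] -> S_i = 65*7^i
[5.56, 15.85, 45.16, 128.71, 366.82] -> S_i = 5.56*2.85^i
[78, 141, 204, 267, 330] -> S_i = 78 + 63*i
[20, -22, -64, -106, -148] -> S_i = 20 + -42*i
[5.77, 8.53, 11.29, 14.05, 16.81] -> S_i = 5.77 + 2.76*i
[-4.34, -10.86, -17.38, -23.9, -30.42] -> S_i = -4.34 + -6.52*i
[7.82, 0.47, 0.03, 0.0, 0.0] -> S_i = 7.82*0.06^i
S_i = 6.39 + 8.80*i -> [6.39, 15.19, 23.99, 32.79, 41.59]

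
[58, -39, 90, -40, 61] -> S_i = Random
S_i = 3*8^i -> [3, 24, 192, 1536, 12288]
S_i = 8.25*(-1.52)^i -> [8.25, -12.54, 19.06, -28.97, 44.04]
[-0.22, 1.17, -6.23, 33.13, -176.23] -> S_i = -0.22*(-5.32)^i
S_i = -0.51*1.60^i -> [-0.51, -0.82, -1.31, -2.09, -3.34]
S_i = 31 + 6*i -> [31, 37, 43, 49, 55]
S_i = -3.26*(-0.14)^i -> [-3.26, 0.46, -0.06, 0.01, -0.0]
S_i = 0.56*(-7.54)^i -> [0.56, -4.22, 31.84, -240.05, 1809.98]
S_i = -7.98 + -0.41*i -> [-7.98, -8.39, -8.8, -9.21, -9.62]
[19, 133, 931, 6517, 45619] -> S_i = 19*7^i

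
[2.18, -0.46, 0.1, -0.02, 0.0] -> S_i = 2.18*(-0.21)^i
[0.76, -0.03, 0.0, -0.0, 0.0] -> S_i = 0.76*(-0.04)^i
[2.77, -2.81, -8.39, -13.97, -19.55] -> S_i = 2.77 + -5.58*i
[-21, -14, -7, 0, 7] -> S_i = -21 + 7*i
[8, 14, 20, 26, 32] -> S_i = 8 + 6*i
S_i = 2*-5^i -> [2, -10, 50, -250, 1250]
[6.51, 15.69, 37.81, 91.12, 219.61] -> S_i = 6.51*2.41^i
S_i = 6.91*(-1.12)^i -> [6.91, -7.74, 8.67, -9.71, 10.87]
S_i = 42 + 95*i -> [42, 137, 232, 327, 422]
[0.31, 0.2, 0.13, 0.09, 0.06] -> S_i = 0.31*0.65^i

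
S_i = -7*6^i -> [-7, -42, -252, -1512, -9072]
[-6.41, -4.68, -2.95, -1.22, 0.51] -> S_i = -6.41 + 1.73*i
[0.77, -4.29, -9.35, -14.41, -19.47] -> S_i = 0.77 + -5.06*i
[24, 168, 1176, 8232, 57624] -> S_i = 24*7^i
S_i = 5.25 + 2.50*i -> [5.25, 7.75, 10.25, 12.75, 15.25]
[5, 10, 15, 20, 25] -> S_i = 5 + 5*i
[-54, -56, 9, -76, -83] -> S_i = Random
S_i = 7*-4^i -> [7, -28, 112, -448, 1792]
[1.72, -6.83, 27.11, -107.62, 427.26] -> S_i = 1.72*(-3.97)^i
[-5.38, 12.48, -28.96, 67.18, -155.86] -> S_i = -5.38*(-2.32)^i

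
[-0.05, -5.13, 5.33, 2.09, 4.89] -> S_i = Random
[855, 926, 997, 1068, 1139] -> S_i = 855 + 71*i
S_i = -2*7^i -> [-2, -14, -98, -686, -4802]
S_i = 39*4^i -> [39, 156, 624, 2496, 9984]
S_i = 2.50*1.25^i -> [2.5, 3.12, 3.91, 4.88, 6.1]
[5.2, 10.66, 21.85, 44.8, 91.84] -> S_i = 5.20*2.05^i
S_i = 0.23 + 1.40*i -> [0.23, 1.63, 3.03, 4.43, 5.83]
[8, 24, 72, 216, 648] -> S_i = 8*3^i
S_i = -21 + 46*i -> [-21, 25, 71, 117, 163]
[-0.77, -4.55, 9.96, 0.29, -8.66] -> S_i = Random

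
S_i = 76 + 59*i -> [76, 135, 194, 253, 312]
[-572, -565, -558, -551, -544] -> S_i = -572 + 7*i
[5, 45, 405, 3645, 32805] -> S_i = 5*9^i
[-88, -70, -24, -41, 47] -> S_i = Random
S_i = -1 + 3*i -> [-1, 2, 5, 8, 11]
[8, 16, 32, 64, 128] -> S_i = 8*2^i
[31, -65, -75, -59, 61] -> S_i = Random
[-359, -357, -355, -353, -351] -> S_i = -359 + 2*i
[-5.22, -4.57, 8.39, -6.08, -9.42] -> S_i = Random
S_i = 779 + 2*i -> [779, 781, 783, 785, 787]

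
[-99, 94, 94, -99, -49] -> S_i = Random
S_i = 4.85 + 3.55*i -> [4.85, 8.4, 11.95, 15.5, 19.05]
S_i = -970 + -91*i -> [-970, -1061, -1152, -1243, -1334]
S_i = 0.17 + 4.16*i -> [0.17, 4.33, 8.49, 12.65, 16.81]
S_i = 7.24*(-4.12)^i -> [7.24, -29.83, 122.89, -506.33, 2086.06]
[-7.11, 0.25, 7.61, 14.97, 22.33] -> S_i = -7.11 + 7.36*i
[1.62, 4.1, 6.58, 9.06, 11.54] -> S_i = 1.62 + 2.48*i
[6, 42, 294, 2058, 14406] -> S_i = 6*7^i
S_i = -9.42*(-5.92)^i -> [-9.42, 55.77, -330.14, 1954.41, -11570.12]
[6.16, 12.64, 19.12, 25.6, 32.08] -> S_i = 6.16 + 6.48*i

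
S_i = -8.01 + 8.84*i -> [-8.01, 0.83, 9.67, 18.51, 27.35]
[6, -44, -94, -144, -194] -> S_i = 6 + -50*i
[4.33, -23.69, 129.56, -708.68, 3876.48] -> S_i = 4.33*(-5.47)^i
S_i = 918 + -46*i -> [918, 872, 826, 780, 734]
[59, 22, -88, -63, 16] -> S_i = Random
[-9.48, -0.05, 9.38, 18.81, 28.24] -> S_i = -9.48 + 9.43*i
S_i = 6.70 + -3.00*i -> [6.7, 3.7, 0.7, -2.3, -5.3]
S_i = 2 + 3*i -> [2, 5, 8, 11, 14]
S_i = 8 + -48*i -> [8, -40, -88, -136, -184]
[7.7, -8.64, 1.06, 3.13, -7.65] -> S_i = Random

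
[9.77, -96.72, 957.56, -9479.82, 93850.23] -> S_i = 9.77*(-9.90)^i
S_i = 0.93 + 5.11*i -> [0.93, 6.04, 11.15, 16.26, 21.37]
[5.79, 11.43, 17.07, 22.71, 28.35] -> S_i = 5.79 + 5.64*i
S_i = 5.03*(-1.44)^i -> [5.03, -7.24, 10.43, -15.02, 21.63]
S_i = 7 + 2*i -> [7, 9, 11, 13, 15]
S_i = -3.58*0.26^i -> [-3.58, -0.93, -0.24, -0.06, -0.02]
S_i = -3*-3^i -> [-3, 9, -27, 81, -243]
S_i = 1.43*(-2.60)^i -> [1.43, -3.72, 9.67, -25.13, 65.35]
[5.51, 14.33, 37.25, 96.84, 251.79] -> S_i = 5.51*2.60^i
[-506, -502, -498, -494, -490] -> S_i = -506 + 4*i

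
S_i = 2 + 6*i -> [2, 8, 14, 20, 26]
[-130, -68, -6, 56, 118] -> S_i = -130 + 62*i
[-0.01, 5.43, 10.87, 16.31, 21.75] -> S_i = -0.01 + 5.44*i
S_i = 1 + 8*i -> [1, 9, 17, 25, 33]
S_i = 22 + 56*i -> [22, 78, 134, 190, 246]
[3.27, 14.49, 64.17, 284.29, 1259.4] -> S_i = 3.27*4.43^i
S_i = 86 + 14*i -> [86, 100, 114, 128, 142]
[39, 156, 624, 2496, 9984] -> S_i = 39*4^i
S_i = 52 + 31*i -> [52, 83, 114, 145, 176]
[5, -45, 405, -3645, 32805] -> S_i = 5*-9^i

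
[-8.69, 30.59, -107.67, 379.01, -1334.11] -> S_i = -8.69*(-3.52)^i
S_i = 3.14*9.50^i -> [3.14, 29.83, 283.38, 2692.16, 25575.5]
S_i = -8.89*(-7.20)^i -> [-8.89, 64.01, -460.86, 3318.17, -23890.86]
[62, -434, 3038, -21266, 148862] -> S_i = 62*-7^i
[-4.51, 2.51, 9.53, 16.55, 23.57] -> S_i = -4.51 + 7.02*i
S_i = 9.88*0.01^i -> [9.88, 0.1, 0.0, 0.0, 0.0]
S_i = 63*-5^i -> [63, -315, 1575, -7875, 39375]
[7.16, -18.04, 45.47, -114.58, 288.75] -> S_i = 7.16*(-2.52)^i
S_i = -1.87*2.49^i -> [-1.87, -4.66, -11.59, -28.87, -71.89]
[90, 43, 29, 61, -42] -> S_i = Random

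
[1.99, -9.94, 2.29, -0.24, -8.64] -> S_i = Random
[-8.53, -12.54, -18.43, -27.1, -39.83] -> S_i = -8.53*1.47^i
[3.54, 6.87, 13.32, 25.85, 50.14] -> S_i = 3.54*1.94^i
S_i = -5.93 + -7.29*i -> [-5.93, -13.22, -20.51, -27.8, -35.09]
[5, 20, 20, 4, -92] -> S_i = Random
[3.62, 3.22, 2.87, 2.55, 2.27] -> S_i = 3.62*0.89^i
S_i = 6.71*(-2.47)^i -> [6.71, -16.57, 40.94, -101.11, 249.75]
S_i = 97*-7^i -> [97, -679, 4753, -33271, 232897]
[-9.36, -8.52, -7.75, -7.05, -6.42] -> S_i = -9.36*0.91^i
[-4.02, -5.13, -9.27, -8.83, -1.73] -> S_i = Random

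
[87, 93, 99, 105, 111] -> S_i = 87 + 6*i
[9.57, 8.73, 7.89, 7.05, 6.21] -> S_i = 9.57 + -0.84*i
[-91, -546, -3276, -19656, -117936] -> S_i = -91*6^i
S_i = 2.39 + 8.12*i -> [2.39, 10.51, 18.63, 26.75, 34.87]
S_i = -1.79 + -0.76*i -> [-1.79, -2.55, -3.31, -4.07, -4.83]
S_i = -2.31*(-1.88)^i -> [-2.31, 4.34, -8.16, 15.35, -28.86]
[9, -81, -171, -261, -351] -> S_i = 9 + -90*i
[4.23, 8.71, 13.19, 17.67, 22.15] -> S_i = 4.23 + 4.48*i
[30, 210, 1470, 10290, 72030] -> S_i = 30*7^i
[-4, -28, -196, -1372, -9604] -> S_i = -4*7^i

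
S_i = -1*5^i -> [-1, -5, -25, -125, -625]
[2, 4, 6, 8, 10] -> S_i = 2 + 2*i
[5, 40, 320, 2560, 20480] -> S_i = 5*8^i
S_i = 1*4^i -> [1, 4, 16, 64, 256]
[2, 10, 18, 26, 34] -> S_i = 2 + 8*i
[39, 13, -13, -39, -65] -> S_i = 39 + -26*i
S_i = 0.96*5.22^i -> [0.96, 5.01, 26.16, 136.55, 712.78]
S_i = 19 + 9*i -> [19, 28, 37, 46, 55]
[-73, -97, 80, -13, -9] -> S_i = Random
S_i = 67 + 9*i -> [67, 76, 85, 94, 103]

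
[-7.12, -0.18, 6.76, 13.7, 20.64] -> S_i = -7.12 + 6.94*i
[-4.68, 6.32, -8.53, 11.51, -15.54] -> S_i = -4.68*(-1.35)^i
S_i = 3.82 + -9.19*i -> [3.82, -5.37, -14.56, -23.75, -32.94]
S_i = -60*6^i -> [-60, -360, -2160, -12960, -77760]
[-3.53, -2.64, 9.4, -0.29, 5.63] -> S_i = Random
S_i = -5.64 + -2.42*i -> [-5.64, -8.06, -10.48, -12.9, -15.32]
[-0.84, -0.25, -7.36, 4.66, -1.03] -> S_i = Random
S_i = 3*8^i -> [3, 24, 192, 1536, 12288]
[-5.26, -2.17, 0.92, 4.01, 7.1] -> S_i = -5.26 + 3.09*i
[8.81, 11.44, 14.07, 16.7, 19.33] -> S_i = 8.81 + 2.63*i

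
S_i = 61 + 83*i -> [61, 144, 227, 310, 393]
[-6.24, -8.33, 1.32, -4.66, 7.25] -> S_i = Random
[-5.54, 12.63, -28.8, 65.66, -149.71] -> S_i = -5.54*(-2.28)^i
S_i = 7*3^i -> [7, 21, 63, 189, 567]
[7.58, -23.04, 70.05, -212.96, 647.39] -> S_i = 7.58*(-3.04)^i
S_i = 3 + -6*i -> [3, -3, -9, -15, -21]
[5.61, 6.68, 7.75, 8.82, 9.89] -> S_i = 5.61 + 1.07*i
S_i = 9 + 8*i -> [9, 17, 25, 33, 41]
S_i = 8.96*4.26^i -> [8.96, 38.17, 162.6, 692.69, 2950.85]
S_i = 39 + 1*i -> [39, 40, 41, 42, 43]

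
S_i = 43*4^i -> [43, 172, 688, 2752, 11008]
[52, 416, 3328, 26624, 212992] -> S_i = 52*8^i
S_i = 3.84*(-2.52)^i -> [3.84, -9.68, 24.39, -61.45, 154.86]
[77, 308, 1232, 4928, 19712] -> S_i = 77*4^i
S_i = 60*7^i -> [60, 420, 2940, 20580, 144060]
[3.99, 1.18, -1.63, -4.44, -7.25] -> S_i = 3.99 + -2.81*i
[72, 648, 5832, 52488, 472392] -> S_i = 72*9^i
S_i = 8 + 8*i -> [8, 16, 24, 32, 40]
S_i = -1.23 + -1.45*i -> [-1.23, -2.68, -4.13, -5.58, -7.03]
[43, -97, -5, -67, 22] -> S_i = Random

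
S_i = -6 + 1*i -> [-6, -5, -4, -3, -2]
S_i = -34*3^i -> [-34, -102, -306, -918, -2754]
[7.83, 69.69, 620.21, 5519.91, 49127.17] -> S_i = 7.83*8.90^i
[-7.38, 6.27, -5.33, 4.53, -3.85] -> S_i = -7.38*(-0.85)^i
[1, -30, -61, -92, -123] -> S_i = 1 + -31*i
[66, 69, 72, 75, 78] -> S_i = 66 + 3*i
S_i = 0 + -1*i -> [0, -1, -2, -3, -4]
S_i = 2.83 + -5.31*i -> [2.83, -2.48, -7.79, -13.1, -18.41]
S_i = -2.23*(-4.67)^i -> [-2.23, 10.41, -48.63, 227.12, -1060.65]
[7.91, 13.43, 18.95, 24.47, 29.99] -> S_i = 7.91 + 5.52*i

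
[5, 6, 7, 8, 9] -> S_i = 5 + 1*i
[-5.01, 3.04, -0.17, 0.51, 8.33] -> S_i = Random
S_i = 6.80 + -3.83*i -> [6.8, 2.97, -0.86, -4.69, -8.52]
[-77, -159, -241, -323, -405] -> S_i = -77 + -82*i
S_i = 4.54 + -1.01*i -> [4.54, 3.53, 2.52, 1.51, 0.5]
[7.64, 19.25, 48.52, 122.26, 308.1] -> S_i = 7.64*2.52^i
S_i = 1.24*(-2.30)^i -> [1.24, -2.85, 6.56, -15.09, 34.7]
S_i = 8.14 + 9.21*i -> [8.14, 17.35, 26.56, 35.77, 44.98]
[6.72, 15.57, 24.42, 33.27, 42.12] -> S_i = 6.72 + 8.85*i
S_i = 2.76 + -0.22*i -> [2.76, 2.54, 2.32, 2.1, 1.88]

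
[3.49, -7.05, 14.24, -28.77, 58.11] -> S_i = 3.49*(-2.02)^i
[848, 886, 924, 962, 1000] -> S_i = 848 + 38*i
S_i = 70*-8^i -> [70, -560, 4480, -35840, 286720]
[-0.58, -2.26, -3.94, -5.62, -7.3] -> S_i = -0.58 + -1.68*i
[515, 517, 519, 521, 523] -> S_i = 515 + 2*i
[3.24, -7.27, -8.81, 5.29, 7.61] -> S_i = Random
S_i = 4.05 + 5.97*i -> [4.05, 10.02, 15.99, 21.96, 27.93]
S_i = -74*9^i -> [-74, -666, -5994, -53946, -485514]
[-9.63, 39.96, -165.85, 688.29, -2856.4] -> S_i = -9.63*(-4.15)^i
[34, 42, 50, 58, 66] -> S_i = 34 + 8*i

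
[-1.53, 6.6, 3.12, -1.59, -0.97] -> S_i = Random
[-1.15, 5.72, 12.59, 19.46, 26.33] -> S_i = -1.15 + 6.87*i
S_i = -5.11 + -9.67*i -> [-5.11, -14.78, -24.45, -34.12, -43.79]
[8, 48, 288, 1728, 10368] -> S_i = 8*6^i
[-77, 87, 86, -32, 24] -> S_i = Random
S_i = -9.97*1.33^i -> [-9.97, -13.26, -17.64, -23.46, -31.2]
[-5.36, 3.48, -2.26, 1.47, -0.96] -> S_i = -5.36*(-0.65)^i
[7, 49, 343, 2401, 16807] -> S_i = 7*7^i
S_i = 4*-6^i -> [4, -24, 144, -864, 5184]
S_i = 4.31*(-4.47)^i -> [4.31, -19.27, 86.12, -384.95, 1720.71]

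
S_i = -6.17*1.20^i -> [-6.17, -7.4, -8.88, -10.66, -12.79]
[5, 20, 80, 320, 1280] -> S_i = 5*4^i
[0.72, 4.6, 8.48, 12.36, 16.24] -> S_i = 0.72 + 3.88*i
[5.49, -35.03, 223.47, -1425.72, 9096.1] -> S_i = 5.49*(-6.38)^i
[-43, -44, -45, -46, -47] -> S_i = -43 + -1*i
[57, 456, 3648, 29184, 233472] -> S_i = 57*8^i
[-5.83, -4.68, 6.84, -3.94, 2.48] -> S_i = Random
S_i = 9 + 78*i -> [9, 87, 165, 243, 321]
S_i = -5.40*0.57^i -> [-5.4, -3.08, -1.75, -1.0, -0.57]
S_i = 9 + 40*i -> [9, 49, 89, 129, 169]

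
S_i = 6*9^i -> [6, 54, 486, 4374, 39366]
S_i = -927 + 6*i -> [-927, -921, -915, -909, -903]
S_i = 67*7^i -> [67, 469, 3283, 22981, 160867]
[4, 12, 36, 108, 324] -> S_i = 4*3^i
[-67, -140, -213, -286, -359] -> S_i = -67 + -73*i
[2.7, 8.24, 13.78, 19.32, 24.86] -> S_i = 2.70 + 5.54*i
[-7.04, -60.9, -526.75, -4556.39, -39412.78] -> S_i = -7.04*8.65^i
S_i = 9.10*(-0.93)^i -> [9.1, -8.46, 7.87, -7.32, 6.81]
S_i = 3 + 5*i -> [3, 8, 13, 18, 23]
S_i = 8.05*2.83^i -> [8.05, 22.78, 64.47, 182.45, 516.35]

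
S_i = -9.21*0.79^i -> [-9.21, -7.28, -5.75, -4.54, -3.59]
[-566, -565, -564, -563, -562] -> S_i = -566 + 1*i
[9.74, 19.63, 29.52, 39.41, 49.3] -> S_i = 9.74 + 9.89*i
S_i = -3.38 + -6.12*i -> [-3.38, -9.5, -15.62, -21.74, -27.86]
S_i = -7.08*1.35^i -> [-7.08, -9.56, -12.9, -17.42, -23.52]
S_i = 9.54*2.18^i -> [9.54, 20.8, 45.34, 98.84, 215.46]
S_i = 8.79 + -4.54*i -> [8.79, 4.25, -0.29, -4.83, -9.37]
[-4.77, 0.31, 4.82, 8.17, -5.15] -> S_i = Random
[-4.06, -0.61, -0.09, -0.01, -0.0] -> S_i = -4.06*0.15^i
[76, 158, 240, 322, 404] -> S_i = 76 + 82*i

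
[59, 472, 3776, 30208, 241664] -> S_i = 59*8^i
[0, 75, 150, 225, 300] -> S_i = 0 + 75*i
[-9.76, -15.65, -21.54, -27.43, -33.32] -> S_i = -9.76 + -5.89*i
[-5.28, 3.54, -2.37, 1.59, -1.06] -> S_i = -5.28*(-0.67)^i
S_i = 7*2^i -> [7, 14, 28, 56, 112]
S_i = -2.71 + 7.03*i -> [-2.71, 4.32, 11.35, 18.38, 25.41]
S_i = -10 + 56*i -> [-10, 46, 102, 158, 214]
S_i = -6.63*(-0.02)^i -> [-6.63, 0.13, -0.0, 0.0, -0.0]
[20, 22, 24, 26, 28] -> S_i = 20 + 2*i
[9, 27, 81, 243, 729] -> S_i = 9*3^i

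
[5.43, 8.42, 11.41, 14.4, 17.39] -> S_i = 5.43 + 2.99*i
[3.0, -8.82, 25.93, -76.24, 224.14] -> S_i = 3.00*(-2.94)^i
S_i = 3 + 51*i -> [3, 54, 105, 156, 207]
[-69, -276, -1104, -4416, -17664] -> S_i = -69*4^i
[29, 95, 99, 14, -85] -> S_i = Random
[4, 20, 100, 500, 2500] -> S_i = 4*5^i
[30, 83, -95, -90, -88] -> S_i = Random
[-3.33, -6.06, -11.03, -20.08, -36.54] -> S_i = -3.33*1.82^i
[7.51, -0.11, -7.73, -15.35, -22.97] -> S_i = 7.51 + -7.62*i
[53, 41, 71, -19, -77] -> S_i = Random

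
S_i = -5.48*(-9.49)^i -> [-5.48, 52.01, -493.53, 4683.59, -44447.3]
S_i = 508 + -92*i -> [508, 416, 324, 232, 140]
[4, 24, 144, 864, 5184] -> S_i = 4*6^i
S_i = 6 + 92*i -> [6, 98, 190, 282, 374]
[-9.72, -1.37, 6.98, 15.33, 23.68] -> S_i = -9.72 + 8.35*i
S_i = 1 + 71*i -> [1, 72, 143, 214, 285]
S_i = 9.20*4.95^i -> [9.2, 45.54, 225.42, 1115.84, 5523.43]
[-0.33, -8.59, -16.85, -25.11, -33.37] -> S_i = -0.33 + -8.26*i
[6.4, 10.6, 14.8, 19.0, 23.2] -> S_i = 6.40 + 4.20*i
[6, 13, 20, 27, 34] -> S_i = 6 + 7*i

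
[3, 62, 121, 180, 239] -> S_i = 3 + 59*i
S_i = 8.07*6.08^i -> [8.07, 49.07, 298.32, 1813.78, 11027.77]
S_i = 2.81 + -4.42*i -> [2.81, -1.61, -6.03, -10.45, -14.87]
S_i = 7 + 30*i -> [7, 37, 67, 97, 127]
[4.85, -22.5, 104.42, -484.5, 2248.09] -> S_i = 4.85*(-4.64)^i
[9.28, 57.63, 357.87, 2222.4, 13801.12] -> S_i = 9.28*6.21^i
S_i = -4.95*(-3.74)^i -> [-4.95, 18.51, -69.24, 258.95, -968.48]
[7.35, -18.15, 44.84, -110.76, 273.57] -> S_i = 7.35*(-2.47)^i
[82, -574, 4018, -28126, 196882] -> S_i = 82*-7^i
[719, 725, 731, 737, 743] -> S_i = 719 + 6*i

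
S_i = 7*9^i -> [7, 63, 567, 5103, 45927]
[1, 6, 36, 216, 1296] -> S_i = 1*6^i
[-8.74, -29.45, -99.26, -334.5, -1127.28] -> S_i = -8.74*3.37^i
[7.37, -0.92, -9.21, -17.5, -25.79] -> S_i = 7.37 + -8.29*i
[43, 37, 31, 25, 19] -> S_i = 43 + -6*i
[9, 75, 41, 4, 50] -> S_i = Random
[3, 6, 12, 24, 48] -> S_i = 3*2^i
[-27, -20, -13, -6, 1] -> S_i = -27 + 7*i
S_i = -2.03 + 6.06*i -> [-2.03, 4.03, 10.09, 16.15, 22.21]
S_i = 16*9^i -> [16, 144, 1296, 11664, 104976]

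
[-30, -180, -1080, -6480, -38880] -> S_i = -30*6^i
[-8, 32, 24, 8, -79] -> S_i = Random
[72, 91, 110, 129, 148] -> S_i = 72 + 19*i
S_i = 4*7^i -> [4, 28, 196, 1372, 9604]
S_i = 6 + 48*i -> [6, 54, 102, 150, 198]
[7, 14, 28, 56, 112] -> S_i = 7*2^i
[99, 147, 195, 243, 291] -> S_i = 99 + 48*i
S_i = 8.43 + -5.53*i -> [8.43, 2.9, -2.63, -8.16, -13.69]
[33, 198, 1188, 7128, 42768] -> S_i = 33*6^i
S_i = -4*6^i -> [-4, -24, -144, -864, -5184]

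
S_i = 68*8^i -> [68, 544, 4352, 34816, 278528]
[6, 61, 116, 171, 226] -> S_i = 6 + 55*i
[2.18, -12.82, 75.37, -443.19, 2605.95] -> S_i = 2.18*(-5.88)^i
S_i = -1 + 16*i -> [-1, 15, 31, 47, 63]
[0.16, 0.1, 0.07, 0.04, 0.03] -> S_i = 0.16*0.64^i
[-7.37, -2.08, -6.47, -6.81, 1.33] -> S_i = Random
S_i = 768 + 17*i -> [768, 785, 802, 819, 836]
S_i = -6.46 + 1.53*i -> [-6.46, -4.93, -3.4, -1.87, -0.34]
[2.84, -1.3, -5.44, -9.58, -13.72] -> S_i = 2.84 + -4.14*i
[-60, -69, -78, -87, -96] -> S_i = -60 + -9*i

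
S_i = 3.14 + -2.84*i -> [3.14, 0.3, -2.54, -5.38, -8.22]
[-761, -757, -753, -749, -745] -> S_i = -761 + 4*i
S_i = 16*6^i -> [16, 96, 576, 3456, 20736]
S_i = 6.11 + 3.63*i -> [6.11, 9.74, 13.37, 17.0, 20.63]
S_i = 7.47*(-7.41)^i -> [7.47, -55.35, 410.16, -3039.31, 22521.3]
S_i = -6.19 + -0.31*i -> [-6.19, -6.5, -6.81, -7.12, -7.43]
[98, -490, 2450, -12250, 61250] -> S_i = 98*-5^i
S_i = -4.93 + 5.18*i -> [-4.93, 0.25, 5.43, 10.61, 15.79]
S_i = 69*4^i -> [69, 276, 1104, 4416, 17664]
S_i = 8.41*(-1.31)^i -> [8.41, -11.02, 14.43, -18.91, 24.77]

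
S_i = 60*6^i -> [60, 360, 2160, 12960, 77760]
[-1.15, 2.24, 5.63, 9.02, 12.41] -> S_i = -1.15 + 3.39*i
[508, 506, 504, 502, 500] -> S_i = 508 + -2*i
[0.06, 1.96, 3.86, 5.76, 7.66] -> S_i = 0.06 + 1.90*i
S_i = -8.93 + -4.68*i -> [-8.93, -13.61, -18.29, -22.97, -27.65]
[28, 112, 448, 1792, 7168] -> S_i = 28*4^i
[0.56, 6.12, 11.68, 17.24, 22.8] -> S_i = 0.56 + 5.56*i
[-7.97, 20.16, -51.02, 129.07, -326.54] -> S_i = -7.97*(-2.53)^i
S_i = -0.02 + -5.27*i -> [-0.02, -5.29, -10.56, -15.83, -21.1]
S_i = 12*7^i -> [12, 84, 588, 4116, 28812]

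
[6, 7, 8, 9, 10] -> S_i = 6 + 1*i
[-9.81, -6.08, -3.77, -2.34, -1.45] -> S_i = -9.81*0.62^i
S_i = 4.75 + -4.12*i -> [4.75, 0.63, -3.49, -7.61, -11.73]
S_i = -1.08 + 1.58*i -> [-1.08, 0.5, 2.08, 3.66, 5.24]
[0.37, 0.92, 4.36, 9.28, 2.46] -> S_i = Random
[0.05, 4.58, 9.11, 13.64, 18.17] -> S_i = 0.05 + 4.53*i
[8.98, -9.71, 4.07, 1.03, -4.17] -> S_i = Random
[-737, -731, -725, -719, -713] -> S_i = -737 + 6*i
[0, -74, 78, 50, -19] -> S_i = Random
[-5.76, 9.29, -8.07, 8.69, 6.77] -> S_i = Random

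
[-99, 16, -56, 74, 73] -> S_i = Random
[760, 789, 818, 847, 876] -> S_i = 760 + 29*i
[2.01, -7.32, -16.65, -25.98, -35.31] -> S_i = 2.01 + -9.33*i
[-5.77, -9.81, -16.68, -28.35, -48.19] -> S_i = -5.77*1.70^i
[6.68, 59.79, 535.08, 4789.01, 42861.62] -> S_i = 6.68*8.95^i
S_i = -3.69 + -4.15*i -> [-3.69, -7.84, -11.99, -16.14, -20.29]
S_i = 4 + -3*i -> [4, 1, -2, -5, -8]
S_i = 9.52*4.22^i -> [9.52, 40.17, 169.54, 715.44, 3019.16]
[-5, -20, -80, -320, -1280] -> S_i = -5*4^i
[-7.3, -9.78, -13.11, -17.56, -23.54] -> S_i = -7.30*1.34^i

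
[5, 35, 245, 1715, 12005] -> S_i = 5*7^i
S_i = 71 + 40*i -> [71, 111, 151, 191, 231]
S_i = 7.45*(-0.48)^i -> [7.45, -3.58, 1.72, -0.82, 0.4]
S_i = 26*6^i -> [26, 156, 936, 5616, 33696]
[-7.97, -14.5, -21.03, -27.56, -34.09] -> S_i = -7.97 + -6.53*i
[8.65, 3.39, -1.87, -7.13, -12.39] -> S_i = 8.65 + -5.26*i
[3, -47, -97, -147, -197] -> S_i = 3 + -50*i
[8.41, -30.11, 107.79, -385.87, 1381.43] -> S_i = 8.41*(-3.58)^i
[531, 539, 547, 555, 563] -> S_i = 531 + 8*i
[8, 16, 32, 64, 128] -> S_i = 8*2^i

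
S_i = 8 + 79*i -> [8, 87, 166, 245, 324]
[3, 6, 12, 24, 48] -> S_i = 3*2^i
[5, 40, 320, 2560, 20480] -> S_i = 5*8^i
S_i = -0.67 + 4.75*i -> [-0.67, 4.08, 8.83, 13.58, 18.33]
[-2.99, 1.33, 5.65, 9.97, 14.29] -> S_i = -2.99 + 4.32*i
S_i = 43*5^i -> [43, 215, 1075, 5375, 26875]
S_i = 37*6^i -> [37, 222, 1332, 7992, 47952]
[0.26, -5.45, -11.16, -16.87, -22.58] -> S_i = 0.26 + -5.71*i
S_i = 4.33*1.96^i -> [4.33, 8.49, 16.63, 32.6, 63.9]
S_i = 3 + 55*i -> [3, 58, 113, 168, 223]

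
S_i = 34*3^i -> [34, 102, 306, 918, 2754]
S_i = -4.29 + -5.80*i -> [-4.29, -10.09, -15.89, -21.69, -27.49]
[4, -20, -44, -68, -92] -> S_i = 4 + -24*i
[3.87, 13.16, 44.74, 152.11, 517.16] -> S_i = 3.87*3.40^i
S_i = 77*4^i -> [77, 308, 1232, 4928, 19712]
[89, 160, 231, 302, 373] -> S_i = 89 + 71*i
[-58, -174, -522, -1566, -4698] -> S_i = -58*3^i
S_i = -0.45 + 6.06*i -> [-0.45, 5.61, 11.67, 17.73, 23.79]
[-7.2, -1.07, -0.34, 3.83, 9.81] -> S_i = Random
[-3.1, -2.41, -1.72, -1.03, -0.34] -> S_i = -3.10 + 0.69*i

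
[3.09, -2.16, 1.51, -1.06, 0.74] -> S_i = 3.09*(-0.70)^i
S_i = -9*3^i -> [-9, -27, -81, -243, -729]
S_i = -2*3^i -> [-2, -6, -18, -54, -162]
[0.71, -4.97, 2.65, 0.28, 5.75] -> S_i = Random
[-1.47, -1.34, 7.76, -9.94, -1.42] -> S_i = Random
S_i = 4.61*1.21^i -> [4.61, 5.58, 6.75, 8.17, 9.88]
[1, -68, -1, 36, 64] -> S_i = Random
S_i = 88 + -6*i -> [88, 82, 76, 70, 64]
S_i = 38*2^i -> [38, 76, 152, 304, 608]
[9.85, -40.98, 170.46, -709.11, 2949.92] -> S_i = 9.85*(-4.16)^i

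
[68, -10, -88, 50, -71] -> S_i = Random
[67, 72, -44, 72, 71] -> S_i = Random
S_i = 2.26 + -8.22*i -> [2.26, -5.96, -14.18, -22.4, -30.62]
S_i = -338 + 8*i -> [-338, -330, -322, -314, -306]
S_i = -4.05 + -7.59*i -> [-4.05, -11.64, -19.23, -26.82, -34.41]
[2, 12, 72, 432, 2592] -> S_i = 2*6^i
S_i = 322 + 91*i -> [322, 413, 504, 595, 686]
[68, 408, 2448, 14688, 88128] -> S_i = 68*6^i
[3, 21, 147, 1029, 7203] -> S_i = 3*7^i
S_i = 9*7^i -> [9, 63, 441, 3087, 21609]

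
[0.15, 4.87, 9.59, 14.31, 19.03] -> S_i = 0.15 + 4.72*i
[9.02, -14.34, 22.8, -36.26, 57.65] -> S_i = 9.02*(-1.59)^i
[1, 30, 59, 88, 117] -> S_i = 1 + 29*i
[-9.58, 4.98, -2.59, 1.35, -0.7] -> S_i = -9.58*(-0.52)^i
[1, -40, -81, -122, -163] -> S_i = 1 + -41*i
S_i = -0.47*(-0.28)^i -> [-0.47, 0.13, -0.04, 0.01, -0.0]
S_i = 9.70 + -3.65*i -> [9.7, 6.05, 2.4, -1.25, -4.9]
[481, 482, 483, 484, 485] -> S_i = 481 + 1*i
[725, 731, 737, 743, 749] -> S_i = 725 + 6*i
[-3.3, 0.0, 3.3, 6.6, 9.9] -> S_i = -3.30 + 3.30*i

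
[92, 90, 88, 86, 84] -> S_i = 92 + -2*i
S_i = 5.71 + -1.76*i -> [5.71, 3.95, 2.19, 0.43, -1.33]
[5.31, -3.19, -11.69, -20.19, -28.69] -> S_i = 5.31 + -8.50*i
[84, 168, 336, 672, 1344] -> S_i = 84*2^i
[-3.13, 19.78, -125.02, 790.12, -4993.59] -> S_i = -3.13*(-6.32)^i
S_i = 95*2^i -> [95, 190, 380, 760, 1520]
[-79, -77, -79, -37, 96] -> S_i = Random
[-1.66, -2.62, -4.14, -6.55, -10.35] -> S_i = -1.66*1.58^i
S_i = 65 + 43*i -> [65, 108, 151, 194, 237]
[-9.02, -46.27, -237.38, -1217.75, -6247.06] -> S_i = -9.02*5.13^i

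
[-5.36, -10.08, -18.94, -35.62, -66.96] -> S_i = -5.36*1.88^i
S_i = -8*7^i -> [-8, -56, -392, -2744, -19208]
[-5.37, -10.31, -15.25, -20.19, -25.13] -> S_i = -5.37 + -4.94*i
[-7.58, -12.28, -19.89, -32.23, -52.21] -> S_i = -7.58*1.62^i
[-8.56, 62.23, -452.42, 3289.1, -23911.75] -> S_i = -8.56*(-7.27)^i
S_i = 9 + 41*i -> [9, 50, 91, 132, 173]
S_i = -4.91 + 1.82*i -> [-4.91, -3.09, -1.27, 0.55, 2.37]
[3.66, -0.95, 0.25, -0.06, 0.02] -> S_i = 3.66*(-0.26)^i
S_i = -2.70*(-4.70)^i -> [-2.7, 12.69, -59.64, 280.32, -1317.51]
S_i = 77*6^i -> [77, 462, 2772, 16632, 99792]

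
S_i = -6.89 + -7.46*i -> [-6.89, -14.35, -21.81, -29.27, -36.73]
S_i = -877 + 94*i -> [-877, -783, -689, -595, -501]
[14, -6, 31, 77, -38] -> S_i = Random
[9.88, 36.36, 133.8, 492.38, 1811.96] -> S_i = 9.88*3.68^i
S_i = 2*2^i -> [2, 4, 8, 16, 32]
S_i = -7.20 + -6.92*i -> [-7.2, -14.12, -21.04, -27.96, -34.88]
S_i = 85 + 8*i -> [85, 93, 101, 109, 117]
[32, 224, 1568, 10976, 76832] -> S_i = 32*7^i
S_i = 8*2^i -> [8, 16, 32, 64, 128]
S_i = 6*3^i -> [6, 18, 54, 162, 486]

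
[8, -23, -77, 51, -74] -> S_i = Random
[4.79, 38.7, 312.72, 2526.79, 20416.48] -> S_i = 4.79*8.08^i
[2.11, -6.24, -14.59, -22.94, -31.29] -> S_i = 2.11 + -8.35*i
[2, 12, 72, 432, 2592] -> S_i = 2*6^i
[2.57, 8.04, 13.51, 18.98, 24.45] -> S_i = 2.57 + 5.47*i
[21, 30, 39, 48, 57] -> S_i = 21 + 9*i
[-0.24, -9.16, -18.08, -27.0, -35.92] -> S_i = -0.24 + -8.92*i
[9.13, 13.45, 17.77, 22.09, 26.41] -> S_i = 9.13 + 4.32*i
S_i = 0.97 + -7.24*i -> [0.97, -6.27, -13.51, -20.75, -27.99]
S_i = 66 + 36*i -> [66, 102, 138, 174, 210]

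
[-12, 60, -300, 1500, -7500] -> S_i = -12*-5^i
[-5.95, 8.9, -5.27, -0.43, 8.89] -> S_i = Random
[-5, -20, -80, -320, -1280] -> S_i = -5*4^i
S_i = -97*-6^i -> [-97, 582, -3492, 20952, -125712]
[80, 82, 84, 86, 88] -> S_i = 80 + 2*i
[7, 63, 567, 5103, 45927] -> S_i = 7*9^i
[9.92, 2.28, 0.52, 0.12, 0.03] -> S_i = 9.92*0.23^i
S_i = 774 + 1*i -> [774, 775, 776, 777, 778]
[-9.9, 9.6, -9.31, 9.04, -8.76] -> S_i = -9.90*(-0.97)^i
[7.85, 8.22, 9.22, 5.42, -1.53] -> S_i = Random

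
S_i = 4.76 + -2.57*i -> [4.76, 2.19, -0.38, -2.95, -5.52]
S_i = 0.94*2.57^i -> [0.94, 2.42, 6.21, 15.96, 41.01]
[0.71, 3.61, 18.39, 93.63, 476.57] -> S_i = 0.71*5.09^i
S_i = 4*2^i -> [4, 8, 16, 32, 64]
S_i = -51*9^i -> [-51, -459, -4131, -37179, -334611]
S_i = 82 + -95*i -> [82, -13, -108, -203, -298]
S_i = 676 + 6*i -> [676, 682, 688, 694, 700]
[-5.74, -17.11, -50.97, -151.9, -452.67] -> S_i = -5.74*2.98^i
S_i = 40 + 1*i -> [40, 41, 42, 43, 44]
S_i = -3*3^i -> [-3, -9, -27, -81, -243]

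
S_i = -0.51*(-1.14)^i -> [-0.51, 0.58, -0.66, 0.76, -0.86]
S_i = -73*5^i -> [-73, -365, -1825, -9125, -45625]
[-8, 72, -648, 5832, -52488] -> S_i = -8*-9^i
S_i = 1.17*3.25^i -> [1.17, 3.8, 12.36, 40.16, 130.53]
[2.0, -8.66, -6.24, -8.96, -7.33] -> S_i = Random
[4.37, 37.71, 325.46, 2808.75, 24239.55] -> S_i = 4.37*8.63^i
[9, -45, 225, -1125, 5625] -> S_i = 9*-5^i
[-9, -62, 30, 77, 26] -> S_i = Random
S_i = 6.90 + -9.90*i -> [6.9, -3.0, -12.9, -22.8, -32.7]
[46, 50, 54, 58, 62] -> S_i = 46 + 4*i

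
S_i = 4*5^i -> [4, 20, 100, 500, 2500]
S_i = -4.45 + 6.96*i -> [-4.45, 2.51, 9.47, 16.43, 23.39]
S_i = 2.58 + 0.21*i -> [2.58, 2.79, 3.0, 3.21, 3.42]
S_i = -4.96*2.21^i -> [-4.96, -10.96, -24.23, -53.54, -118.32]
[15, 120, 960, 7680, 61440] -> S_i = 15*8^i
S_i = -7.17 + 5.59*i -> [-7.17, -1.58, 4.01, 9.6, 15.19]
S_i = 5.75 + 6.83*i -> [5.75, 12.58, 19.41, 26.24, 33.07]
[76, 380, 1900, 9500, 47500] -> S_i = 76*5^i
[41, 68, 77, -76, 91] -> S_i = Random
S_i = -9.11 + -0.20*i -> [-9.11, -9.31, -9.51, -9.71, -9.91]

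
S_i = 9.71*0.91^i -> [9.71, 8.84, 8.04, 7.32, 6.66]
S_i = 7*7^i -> [7, 49, 343, 2401, 16807]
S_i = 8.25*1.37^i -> [8.25, 11.3, 15.48, 21.21, 29.06]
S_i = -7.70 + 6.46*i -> [-7.7, -1.24, 5.22, 11.68, 18.14]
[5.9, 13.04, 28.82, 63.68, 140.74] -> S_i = 5.90*2.21^i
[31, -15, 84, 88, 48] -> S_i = Random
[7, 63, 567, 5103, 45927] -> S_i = 7*9^i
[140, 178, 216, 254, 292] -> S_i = 140 + 38*i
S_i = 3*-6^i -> [3, -18, 108, -648, 3888]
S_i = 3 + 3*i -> [3, 6, 9, 12, 15]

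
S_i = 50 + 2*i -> [50, 52, 54, 56, 58]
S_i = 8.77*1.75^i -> [8.77, 15.35, 26.86, 47.0, 82.25]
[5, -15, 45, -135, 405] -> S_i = 5*-3^i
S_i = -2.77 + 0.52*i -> [-2.77, -2.25, -1.73, -1.21, -0.69]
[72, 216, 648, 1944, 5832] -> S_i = 72*3^i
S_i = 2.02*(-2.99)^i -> [2.02, -6.04, 18.06, -54.0, 161.45]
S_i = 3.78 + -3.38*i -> [3.78, 0.4, -2.98, -6.36, -9.74]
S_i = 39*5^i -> [39, 195, 975, 4875, 24375]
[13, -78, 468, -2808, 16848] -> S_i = 13*-6^i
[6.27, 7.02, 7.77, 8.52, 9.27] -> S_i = 6.27 + 0.75*i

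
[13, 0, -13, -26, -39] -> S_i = 13 + -13*i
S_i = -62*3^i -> [-62, -186, -558, -1674, -5022]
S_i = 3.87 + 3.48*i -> [3.87, 7.35, 10.83, 14.31, 17.79]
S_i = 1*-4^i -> [1, -4, 16, -64, 256]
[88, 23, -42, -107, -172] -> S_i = 88 + -65*i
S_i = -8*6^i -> [-8, -48, -288, -1728, -10368]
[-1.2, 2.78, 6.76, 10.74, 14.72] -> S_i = -1.20 + 3.98*i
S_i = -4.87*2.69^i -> [-4.87, -13.1, -35.24, -94.8, -255.0]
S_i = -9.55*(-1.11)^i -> [-9.55, 10.6, -11.77, 13.06, -14.5]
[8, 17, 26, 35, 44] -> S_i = 8 + 9*i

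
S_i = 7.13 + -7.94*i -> [7.13, -0.81, -8.75, -16.69, -24.63]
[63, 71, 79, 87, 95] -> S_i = 63 + 8*i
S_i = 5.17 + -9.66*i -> [5.17, -4.49, -14.15, -23.81, -33.47]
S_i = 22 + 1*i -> [22, 23, 24, 25, 26]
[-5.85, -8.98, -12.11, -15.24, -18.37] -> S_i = -5.85 + -3.13*i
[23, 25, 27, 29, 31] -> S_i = 23 + 2*i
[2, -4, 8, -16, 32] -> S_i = 2*-2^i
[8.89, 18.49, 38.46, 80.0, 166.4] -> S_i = 8.89*2.08^i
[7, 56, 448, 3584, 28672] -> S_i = 7*8^i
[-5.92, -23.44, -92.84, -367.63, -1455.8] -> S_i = -5.92*3.96^i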